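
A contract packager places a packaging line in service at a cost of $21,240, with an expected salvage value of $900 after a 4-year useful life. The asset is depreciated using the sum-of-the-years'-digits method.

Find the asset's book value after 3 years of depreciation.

$2,934

Depreciable base = $21,240 − $900 = $20,340.
Sum of the years' digits = 4+3+2+1 = 10.
Year 1: $20,340 × 4/10 = $8,136. Book value $13,104.
Year 2: $20,340 × 3/10 = $6,102. Book value $7,002.
Year 3: $20,340 × 2/10 = $4,068. Book value $2,934.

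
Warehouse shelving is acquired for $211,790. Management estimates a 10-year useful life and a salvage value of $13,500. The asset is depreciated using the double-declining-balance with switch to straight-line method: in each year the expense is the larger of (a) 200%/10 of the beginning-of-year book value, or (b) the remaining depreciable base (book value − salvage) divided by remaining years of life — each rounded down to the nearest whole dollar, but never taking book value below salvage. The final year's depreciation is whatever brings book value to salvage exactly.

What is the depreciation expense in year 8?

Depreciable base = $211,790 − $13,500 = $198,290.
Year 1: DB = ⌊$211,790 × 200%/10⌋ = $42,358; SL = ⌊$198,290/10⌋ = $19,829 → take DB $42,358. Book value $169,432.
Year 2: DB = ⌊$169,432 × 200%/10⌋ = $33,886; SL = ⌊$155,932/9⌋ = $17,325 → take DB $33,886. Book value $135,546.
Year 3: DB = ⌊$135,546 × 200%/10⌋ = $27,109; SL = ⌊$122,046/8⌋ = $15,255 → take DB $27,109. Book value $108,437.
Year 4: DB = ⌊$108,437 × 200%/10⌋ = $21,687; SL = ⌊$94,937/7⌋ = $13,562 → take DB $21,687. Book value $86,750.
Year 5: DB = ⌊$86,750 × 200%/10⌋ = $17,350; SL = ⌊$73,250/6⌋ = $12,208 → take DB $17,350. Book value $69,400.
Year 6: DB = ⌊$69,400 × 200%/10⌋ = $13,880; SL = ⌊$55,900/5⌋ = $11,180 → take DB $13,880. Book value $55,520.
Year 7: DB = ⌊$55,520 × 200%/10⌋ = $11,104; SL = ⌊$42,020/4⌋ = $10,505 → take DB $11,104. Book value $44,416.
Year 8: DB = ⌊$44,416 × 200%/10⌋ = $8,883; SL = ⌊$30,916/3⌋ = $10,305 → take SL $10,305. Book value $34,111.

$10,305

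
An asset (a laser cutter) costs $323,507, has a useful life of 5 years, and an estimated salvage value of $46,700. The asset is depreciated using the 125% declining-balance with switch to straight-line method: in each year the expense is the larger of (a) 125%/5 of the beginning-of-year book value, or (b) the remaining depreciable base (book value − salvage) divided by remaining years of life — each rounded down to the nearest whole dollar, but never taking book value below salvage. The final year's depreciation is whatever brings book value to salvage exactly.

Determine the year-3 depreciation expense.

Depreciable base = $323,507 − $46,700 = $276,807.
Year 1: DB = ⌊$323,507 × 125%/5⌋ = $80,876; SL = ⌊$276,807/5⌋ = $55,361 → take DB $80,876. Book value $242,631.
Year 2: DB = ⌊$242,631 × 125%/5⌋ = $60,657; SL = ⌊$195,931/4⌋ = $48,982 → take DB $60,657. Book value $181,974.
Year 3: DB = ⌊$181,974 × 125%/5⌋ = $45,493; SL = ⌊$135,274/3⌋ = $45,091 → take DB $45,493. Book value $136,481.

$45,493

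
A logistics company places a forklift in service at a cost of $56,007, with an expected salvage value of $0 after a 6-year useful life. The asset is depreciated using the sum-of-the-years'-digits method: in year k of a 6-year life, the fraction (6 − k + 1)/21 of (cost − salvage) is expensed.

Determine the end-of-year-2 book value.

Depreciable base = $56,007 − $0 = $56,007.
Sum of the years' digits = 6+5+4+3+2+1 = 21.
Year 1: $56,007 × 6/21 = $16,002. Book value $40,005.
Year 2: $56,007 × 5/21 = $13,335. Book value $26,670.

$26,670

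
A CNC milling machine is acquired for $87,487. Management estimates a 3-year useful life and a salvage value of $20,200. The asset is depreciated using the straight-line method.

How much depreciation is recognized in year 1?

$22,429

Depreciable base = $87,487 − $20,200 = $67,287.
Annual expense = $67,287 / 3 = $22,429.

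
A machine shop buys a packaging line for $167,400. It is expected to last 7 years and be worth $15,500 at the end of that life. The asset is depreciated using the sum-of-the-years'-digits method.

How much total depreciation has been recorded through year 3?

$97,650

Depreciable base = $167,400 − $15,500 = $151,900.
Sum of the years' digits = 7+6+5+4+3+2+1 = 28.
Year 1: $151,900 × 7/28 = $37,975. Book value $129,425.
Year 2: $151,900 × 6/28 = $32,550. Book value $96,875.
Year 3: $151,900 × 5/28 = $27,125. Book value $69,750.
Accumulated through year 3 = $167,400 − $69,750 = $97,650.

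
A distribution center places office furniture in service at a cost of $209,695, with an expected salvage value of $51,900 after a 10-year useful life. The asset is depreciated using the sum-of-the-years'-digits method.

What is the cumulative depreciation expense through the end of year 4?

Depreciable base = $209,695 − $51,900 = $157,795.
Sum of the years' digits = 10+9+8+7+6+5+4+3+2+1 = 55.
Year 1: $157,795 × 10/55 = $28,690. Book value $181,005.
Year 2: $157,795 × 9/55 = $25,821. Book value $155,184.
Year 3: $157,795 × 8/55 = $22,952. Book value $132,232.
Year 4: $157,795 × 7/55 = $20,083. Book value $112,149.
Accumulated through year 4 = $209,695 − $112,149 = $97,546.

$97,546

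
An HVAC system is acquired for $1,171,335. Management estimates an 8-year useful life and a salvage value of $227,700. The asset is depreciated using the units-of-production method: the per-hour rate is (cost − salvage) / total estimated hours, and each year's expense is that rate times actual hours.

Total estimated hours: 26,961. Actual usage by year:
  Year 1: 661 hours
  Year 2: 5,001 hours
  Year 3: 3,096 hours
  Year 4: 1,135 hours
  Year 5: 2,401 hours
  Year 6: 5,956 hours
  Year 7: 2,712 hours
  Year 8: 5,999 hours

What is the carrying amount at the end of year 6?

$532,585

Depreciable base = $1,171,335 − $227,700 = $943,635.
Rate = $943,635 / 26,961 hours = $35 per hour.
Year 1: 661 × $35 = $23,135. Book value $1,148,200.
Year 2: 5,001 × $35 = $175,035. Book value $973,165.
Year 3: 3,096 × $35 = $108,360. Book value $864,805.
Year 4: 1,135 × $35 = $39,725. Book value $825,080.
Year 5: 2,401 × $35 = $84,035. Book value $741,045.
Year 6: 5,956 × $35 = $208,460. Book value $532,585.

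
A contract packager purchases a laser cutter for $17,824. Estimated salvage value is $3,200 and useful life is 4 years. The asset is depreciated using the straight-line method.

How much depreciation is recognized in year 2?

Depreciable base = $17,824 − $3,200 = $14,624.
Annual expense = $14,624 / 4 = $3,656.

$3,656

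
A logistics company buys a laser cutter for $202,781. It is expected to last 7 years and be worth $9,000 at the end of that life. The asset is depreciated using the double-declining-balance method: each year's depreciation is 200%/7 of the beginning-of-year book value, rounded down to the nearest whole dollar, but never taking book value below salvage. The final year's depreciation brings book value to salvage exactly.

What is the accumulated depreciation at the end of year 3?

$128,881

Depreciable base = $202,781 − $9,000 = $193,781.
Year 1: ⌊$202,781 × 200%/7⌋ = $57,937. Book value $144,844.
Year 2: ⌊$144,844 × 200%/7⌋ = $41,384. Book value $103,460.
Year 3: ⌊$103,460 × 200%/7⌋ = $29,560. Book value $73,900.
Accumulated through year 3 = $202,781 − $73,900 = $128,881.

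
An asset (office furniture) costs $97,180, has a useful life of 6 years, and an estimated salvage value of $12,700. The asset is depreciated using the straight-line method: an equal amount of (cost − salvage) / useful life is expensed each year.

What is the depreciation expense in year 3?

Depreciable base = $97,180 − $12,700 = $84,480.
Annual expense = $84,480 / 6 = $14,080.

$14,080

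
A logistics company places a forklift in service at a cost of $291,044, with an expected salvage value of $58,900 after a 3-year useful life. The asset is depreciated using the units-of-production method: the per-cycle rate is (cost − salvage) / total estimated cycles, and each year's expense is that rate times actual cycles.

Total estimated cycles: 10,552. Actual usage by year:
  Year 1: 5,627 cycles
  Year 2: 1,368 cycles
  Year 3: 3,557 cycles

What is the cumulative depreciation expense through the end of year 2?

$153,890

Depreciable base = $291,044 − $58,900 = $232,144.
Rate = $232,144 / 10,552 cycles = $22 per cycle.
Year 1: 5,627 × $22 = $123,794. Book value $167,250.
Year 2: 1,368 × $22 = $30,096. Book value $137,154.
Accumulated through year 2 = $291,044 − $137,154 = $153,890.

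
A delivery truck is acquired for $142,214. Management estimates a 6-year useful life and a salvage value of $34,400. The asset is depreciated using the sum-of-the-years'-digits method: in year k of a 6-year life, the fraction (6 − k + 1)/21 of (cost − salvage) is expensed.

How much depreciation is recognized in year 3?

Depreciable base = $142,214 − $34,400 = $107,814.
Sum of the years' digits = 6+5+4+3+2+1 = 21.
Year 1: $107,814 × 6/21 = $30,804. Book value $111,410.
Year 2: $107,814 × 5/21 = $25,670. Book value $85,740.
Year 3: $107,814 × 4/21 = $20,536. Book value $65,204.

$20,536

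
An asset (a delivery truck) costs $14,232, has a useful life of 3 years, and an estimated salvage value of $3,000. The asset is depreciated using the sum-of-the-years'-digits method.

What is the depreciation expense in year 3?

Depreciable base = $14,232 − $3,000 = $11,232.
Sum of the years' digits = 3+2+1 = 6.
Year 1: $11,232 × 3/6 = $5,616. Book value $8,616.
Year 2: $11,232 × 2/6 = $3,744. Book value $4,872.
Year 3: $11,232 × 1/6 = $1,872. Book value $3,000.

$1,872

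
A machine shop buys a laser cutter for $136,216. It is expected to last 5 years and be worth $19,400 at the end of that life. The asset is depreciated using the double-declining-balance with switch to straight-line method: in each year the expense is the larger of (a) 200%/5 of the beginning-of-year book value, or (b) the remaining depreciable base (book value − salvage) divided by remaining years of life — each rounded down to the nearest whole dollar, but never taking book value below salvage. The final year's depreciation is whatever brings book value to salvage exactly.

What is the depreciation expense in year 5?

$0

Depreciable base = $136,216 − $19,400 = $116,816.
Year 1: DB = ⌊$136,216 × 200%/5⌋ = $54,486; SL = ⌊$116,816/5⌋ = $23,363 → take DB $54,486. Book value $81,730.
Year 2: DB = ⌊$81,730 × 200%/5⌋ = $32,692; SL = ⌊$62,330/4⌋ = $15,582 → take DB $32,692. Book value $49,038.
Year 3: DB = ⌊$49,038 × 200%/5⌋ = $19,615; SL = ⌊$29,638/3⌋ = $9,879 → take DB $19,615. Book value $29,423.
Year 4: DB = ⌊$29,423 × 200%/5⌋ = $11,769; SL = ⌊$10,023/2⌋ = $5,011 → take DB $11,769, capped at $10,023. Book value $19,400.
Year 5 (final): $19,400 − $19,400 = $0. Book value $19,400.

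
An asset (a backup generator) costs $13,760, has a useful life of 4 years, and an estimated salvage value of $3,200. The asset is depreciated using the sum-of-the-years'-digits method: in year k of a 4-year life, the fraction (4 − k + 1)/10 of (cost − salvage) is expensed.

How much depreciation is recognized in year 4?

Depreciable base = $13,760 − $3,200 = $10,560.
Sum of the years' digits = 4+3+2+1 = 10.
Year 1: $10,560 × 4/10 = $4,224. Book value $9,536.
Year 2: $10,560 × 3/10 = $3,168. Book value $6,368.
Year 3: $10,560 × 2/10 = $2,112. Book value $4,256.
Year 4: $10,560 × 1/10 = $1,056. Book value $3,200.

$1,056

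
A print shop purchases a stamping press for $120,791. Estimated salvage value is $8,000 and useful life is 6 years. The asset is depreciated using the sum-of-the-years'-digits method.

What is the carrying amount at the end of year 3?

$40,226

Depreciable base = $120,791 − $8,000 = $112,791.
Sum of the years' digits = 6+5+4+3+2+1 = 21.
Year 1: $112,791 × 6/21 = $32,226. Book value $88,565.
Year 2: $112,791 × 5/21 = $26,855. Book value $61,710.
Year 3: $112,791 × 4/21 = $21,484. Book value $40,226.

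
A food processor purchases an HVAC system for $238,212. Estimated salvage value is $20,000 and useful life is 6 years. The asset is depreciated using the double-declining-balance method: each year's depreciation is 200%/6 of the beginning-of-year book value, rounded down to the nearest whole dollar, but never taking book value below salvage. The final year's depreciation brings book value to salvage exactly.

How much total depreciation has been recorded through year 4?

$191,157

Depreciable base = $238,212 − $20,000 = $218,212.
Year 1: ⌊$238,212 × 200%/6⌋ = $79,404. Book value $158,808.
Year 2: ⌊$158,808 × 200%/6⌋ = $52,936. Book value $105,872.
Year 3: ⌊$105,872 × 200%/6⌋ = $35,290. Book value $70,582.
Year 4: ⌊$70,582 × 200%/6⌋ = $23,527. Book value $47,055.
Accumulated through year 4 = $238,212 − $47,055 = $191,157.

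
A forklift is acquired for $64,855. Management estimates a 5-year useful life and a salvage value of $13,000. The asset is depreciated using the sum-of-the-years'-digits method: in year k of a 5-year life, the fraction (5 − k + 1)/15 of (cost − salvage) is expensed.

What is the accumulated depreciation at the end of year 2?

Depreciable base = $64,855 − $13,000 = $51,855.
Sum of the years' digits = 5+4+3+2+1 = 15.
Year 1: $51,855 × 5/15 = $17,285. Book value $47,570.
Year 2: $51,855 × 4/15 = $13,828. Book value $33,742.
Accumulated through year 2 = $64,855 − $33,742 = $31,113.

$31,113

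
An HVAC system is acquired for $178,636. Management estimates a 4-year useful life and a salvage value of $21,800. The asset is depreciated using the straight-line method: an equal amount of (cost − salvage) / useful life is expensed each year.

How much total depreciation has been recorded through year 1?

$39,209

Depreciable base = $178,636 − $21,800 = $156,836.
Annual expense = $156,836 / 4 = $39,209.
End of year 1: book value $139,427.
Accumulated through year 1 = $178,636 − $139,427 = $39,209.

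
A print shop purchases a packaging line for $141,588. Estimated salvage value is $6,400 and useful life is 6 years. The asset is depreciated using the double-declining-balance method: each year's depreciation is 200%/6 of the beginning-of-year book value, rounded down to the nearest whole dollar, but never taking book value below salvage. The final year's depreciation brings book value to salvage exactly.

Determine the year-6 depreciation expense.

$12,246

Depreciable base = $141,588 − $6,400 = $135,188.
Year 1: ⌊$141,588 × 200%/6⌋ = $47,196. Book value $94,392.
Year 2: ⌊$94,392 × 200%/6⌋ = $31,464. Book value $62,928.
Year 3: ⌊$62,928 × 200%/6⌋ = $20,976. Book value $41,952.
Year 4: ⌊$41,952 × 200%/6⌋ = $13,984. Book value $27,968.
Year 5: ⌊$27,968 × 200%/6⌋ = $9,322. Book value $18,646.
Year 6 (final): $18,646 − $6,400 = $12,246. Book value $6,400.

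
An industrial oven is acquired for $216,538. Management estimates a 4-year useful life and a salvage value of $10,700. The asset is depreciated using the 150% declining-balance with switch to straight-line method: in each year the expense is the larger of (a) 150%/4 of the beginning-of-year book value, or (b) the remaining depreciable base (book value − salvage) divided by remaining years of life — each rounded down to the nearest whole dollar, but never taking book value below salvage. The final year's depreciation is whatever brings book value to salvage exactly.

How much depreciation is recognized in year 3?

Depreciable base = $216,538 − $10,700 = $205,838.
Year 1: DB = ⌊$216,538 × 150%/4⌋ = $81,201; SL = ⌊$205,838/4⌋ = $51,459 → take DB $81,201. Book value $135,337.
Year 2: DB = ⌊$135,337 × 150%/4⌋ = $50,751; SL = ⌊$124,637/3⌋ = $41,545 → take DB $50,751. Book value $84,586.
Year 3: DB = ⌊$84,586 × 150%/4⌋ = $31,719; SL = ⌊$73,886/2⌋ = $36,943 → take SL $36,943. Book value $47,643.

$36,943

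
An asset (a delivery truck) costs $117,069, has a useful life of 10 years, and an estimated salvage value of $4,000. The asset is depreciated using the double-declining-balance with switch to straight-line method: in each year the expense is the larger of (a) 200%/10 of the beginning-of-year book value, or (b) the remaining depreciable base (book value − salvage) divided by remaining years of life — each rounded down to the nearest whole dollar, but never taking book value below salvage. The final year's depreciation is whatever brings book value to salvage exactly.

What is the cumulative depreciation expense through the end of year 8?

$99,723

Depreciable base = $117,069 − $4,000 = $113,069.
Year 1: DB = ⌊$117,069 × 200%/10⌋ = $23,413; SL = ⌊$113,069/10⌋ = $11,306 → take DB $23,413. Book value $93,656.
Year 2: DB = ⌊$93,656 × 200%/10⌋ = $18,731; SL = ⌊$89,656/9⌋ = $9,961 → take DB $18,731. Book value $74,925.
Year 3: DB = ⌊$74,925 × 200%/10⌋ = $14,985; SL = ⌊$70,925/8⌋ = $8,865 → take DB $14,985. Book value $59,940.
Year 4: DB = ⌊$59,940 × 200%/10⌋ = $11,988; SL = ⌊$55,940/7⌋ = $7,991 → take DB $11,988. Book value $47,952.
Year 5: DB = ⌊$47,952 × 200%/10⌋ = $9,590; SL = ⌊$43,952/6⌋ = $7,325 → take DB $9,590. Book value $38,362.
Year 6: DB = ⌊$38,362 × 200%/10⌋ = $7,672; SL = ⌊$34,362/5⌋ = $6,872 → take DB $7,672. Book value $30,690.
Year 7: DB = ⌊$30,690 × 200%/10⌋ = $6,138; SL = ⌊$26,690/4⌋ = $6,672 → take SL $6,672. Book value $24,018.
Year 8: DB = ⌊$24,018 × 200%/10⌋ = $4,803; SL = ⌊$20,018/3⌋ = $6,672 → take SL $6,672. Book value $17,346.
Accumulated through year 8 = $117,069 − $17,346 = $99,723.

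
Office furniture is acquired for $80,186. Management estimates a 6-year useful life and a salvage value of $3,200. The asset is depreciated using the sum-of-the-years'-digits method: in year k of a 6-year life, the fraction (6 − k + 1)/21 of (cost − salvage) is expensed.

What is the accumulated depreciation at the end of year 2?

$40,326

Depreciable base = $80,186 − $3,200 = $76,986.
Sum of the years' digits = 6+5+4+3+2+1 = 21.
Year 1: $76,986 × 6/21 = $21,996. Book value $58,190.
Year 2: $76,986 × 5/21 = $18,330. Book value $39,860.
Accumulated through year 2 = $80,186 − $39,860 = $40,326.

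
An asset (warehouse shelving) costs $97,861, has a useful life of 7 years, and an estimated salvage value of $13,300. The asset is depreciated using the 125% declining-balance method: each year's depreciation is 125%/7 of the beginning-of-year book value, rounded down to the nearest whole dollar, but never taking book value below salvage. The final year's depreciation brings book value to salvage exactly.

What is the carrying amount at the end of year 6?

Depreciable base = $97,861 − $13,300 = $84,561.
Year 1: ⌊$97,861 × 125%/7⌋ = $17,475. Book value $80,386.
Year 2: ⌊$80,386 × 125%/7⌋ = $14,354. Book value $66,032.
Year 3: ⌊$66,032 × 125%/7⌋ = $11,791. Book value $54,241.
Year 4: ⌊$54,241 × 125%/7⌋ = $9,685. Book value $44,556.
Year 5: ⌊$44,556 × 125%/7⌋ = $7,956. Book value $36,600.
Year 6: ⌊$36,600 × 125%/7⌋ = $6,535. Book value $30,065.

$30,065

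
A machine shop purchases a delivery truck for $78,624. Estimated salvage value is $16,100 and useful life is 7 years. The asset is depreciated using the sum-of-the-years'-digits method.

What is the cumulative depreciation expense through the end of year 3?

$40,194

Depreciable base = $78,624 − $16,100 = $62,524.
Sum of the years' digits = 7+6+5+4+3+2+1 = 28.
Year 1: $62,524 × 7/28 = $15,631. Book value $62,993.
Year 2: $62,524 × 6/28 = $13,398. Book value $49,595.
Year 3: $62,524 × 5/28 = $11,165. Book value $38,430.
Accumulated through year 3 = $78,624 − $38,430 = $40,194.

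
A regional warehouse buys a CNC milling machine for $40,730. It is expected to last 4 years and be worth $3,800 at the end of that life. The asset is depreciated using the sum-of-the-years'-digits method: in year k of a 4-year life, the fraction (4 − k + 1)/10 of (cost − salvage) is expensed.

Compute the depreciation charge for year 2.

Depreciable base = $40,730 − $3,800 = $36,930.
Sum of the years' digits = 4+3+2+1 = 10.
Year 1: $36,930 × 4/10 = $14,772. Book value $25,958.
Year 2: $36,930 × 3/10 = $11,079. Book value $14,879.

$11,079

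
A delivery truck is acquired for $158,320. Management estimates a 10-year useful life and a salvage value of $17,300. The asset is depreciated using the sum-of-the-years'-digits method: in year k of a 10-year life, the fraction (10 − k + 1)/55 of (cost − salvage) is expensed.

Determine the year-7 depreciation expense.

Depreciable base = $158,320 − $17,300 = $141,020.
Sum of the years' digits = 10+9+8+7+6+5+4+3+2+1 = 55.
Year 1: $141,020 × 10/55 = $25,640. Book value $132,680.
Year 2: $141,020 × 9/55 = $23,076. Book value $109,604.
Year 3: $141,020 × 8/55 = $20,512. Book value $89,092.
Year 4: $141,020 × 7/55 = $17,948. Book value $71,144.
Year 5: $141,020 × 6/55 = $15,384. Book value $55,760.
Year 6: $141,020 × 5/55 = $12,820. Book value $42,940.
Year 7: $141,020 × 4/55 = $10,256. Book value $32,684.

$10,256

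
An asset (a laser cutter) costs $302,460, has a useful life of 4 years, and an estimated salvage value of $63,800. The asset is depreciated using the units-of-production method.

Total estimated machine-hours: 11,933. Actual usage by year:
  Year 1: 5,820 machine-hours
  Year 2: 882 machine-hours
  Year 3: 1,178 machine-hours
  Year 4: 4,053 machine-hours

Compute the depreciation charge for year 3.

$23,560

Depreciable base = $302,460 − $63,800 = $238,660.
Rate = $238,660 / 11,933 machine-hours = $20 per machine-hour.
Year 1: 5,820 × $20 = $116,400. Book value $186,060.
Year 2: 882 × $20 = $17,640. Book value $168,420.
Year 3: 1,178 × $20 = $23,560. Book value $144,860.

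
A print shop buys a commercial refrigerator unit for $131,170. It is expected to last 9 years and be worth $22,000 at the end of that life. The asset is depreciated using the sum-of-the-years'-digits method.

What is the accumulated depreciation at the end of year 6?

Depreciable base = $131,170 − $22,000 = $109,170.
Sum of the years' digits = 9+8+7+6+5+4+3+2+1 = 45.
Year 1: $109,170 × 9/45 = $21,834. Book value $109,336.
Year 2: $109,170 × 8/45 = $19,408. Book value $89,928.
Year 3: $109,170 × 7/45 = $16,982. Book value $72,946.
Year 4: $109,170 × 6/45 = $14,556. Book value $58,390.
Year 5: $109,170 × 5/45 = $12,130. Book value $46,260.
Year 6: $109,170 × 4/45 = $9,704. Book value $36,556.
Accumulated through year 6 = $131,170 − $36,556 = $94,614.

$94,614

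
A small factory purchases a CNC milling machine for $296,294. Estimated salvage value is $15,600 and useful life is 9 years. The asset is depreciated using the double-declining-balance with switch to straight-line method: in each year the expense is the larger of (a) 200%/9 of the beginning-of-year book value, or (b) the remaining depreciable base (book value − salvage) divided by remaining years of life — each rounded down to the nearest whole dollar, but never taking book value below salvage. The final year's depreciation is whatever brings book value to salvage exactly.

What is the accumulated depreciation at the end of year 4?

Depreciable base = $296,294 − $15,600 = $280,694.
Year 1: DB = ⌊$296,294 × 200%/9⌋ = $65,843; SL = ⌊$280,694/9⌋ = $31,188 → take DB $65,843. Book value $230,451.
Year 2: DB = ⌊$230,451 × 200%/9⌋ = $51,211; SL = ⌊$214,851/8⌋ = $26,856 → take DB $51,211. Book value $179,240.
Year 3: DB = ⌊$179,240 × 200%/9⌋ = $39,831; SL = ⌊$163,640/7⌋ = $23,377 → take DB $39,831. Book value $139,409.
Year 4: DB = ⌊$139,409 × 200%/9⌋ = $30,979; SL = ⌊$123,809/6⌋ = $20,634 → take DB $30,979. Book value $108,430.
Accumulated through year 4 = $296,294 − $108,430 = $187,864.

$187,864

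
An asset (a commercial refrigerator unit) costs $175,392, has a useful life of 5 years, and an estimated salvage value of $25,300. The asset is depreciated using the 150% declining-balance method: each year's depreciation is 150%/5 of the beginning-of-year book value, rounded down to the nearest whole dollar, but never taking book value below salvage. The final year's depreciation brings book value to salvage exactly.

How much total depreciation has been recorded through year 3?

$115,231

Depreciable base = $175,392 − $25,300 = $150,092.
Year 1: ⌊$175,392 × 150%/5⌋ = $52,617. Book value $122,775.
Year 2: ⌊$122,775 × 150%/5⌋ = $36,832. Book value $85,943.
Year 3: ⌊$85,943 × 150%/5⌋ = $25,782. Book value $60,161.
Accumulated through year 3 = $175,392 − $60,161 = $115,231.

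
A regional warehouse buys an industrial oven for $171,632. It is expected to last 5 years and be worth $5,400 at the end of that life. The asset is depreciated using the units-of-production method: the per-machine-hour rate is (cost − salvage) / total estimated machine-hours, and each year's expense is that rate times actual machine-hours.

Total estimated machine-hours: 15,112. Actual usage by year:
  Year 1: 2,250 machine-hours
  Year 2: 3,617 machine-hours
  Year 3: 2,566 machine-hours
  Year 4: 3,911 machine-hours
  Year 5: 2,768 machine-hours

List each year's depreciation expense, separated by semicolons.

Depreciable base = $171,632 − $5,400 = $166,232.
Rate = $166,232 / 15,112 machine-hours = $11 per machine-hour.
Year 1: 2,250 × $11 = $24,750. Book value $146,882.
Year 2: 3,617 × $11 = $39,787. Book value $107,095.
Year 3: 2,566 × $11 = $28,226. Book value $78,869.
Year 4: 3,911 × $11 = $43,021. Book value $35,848.
Year 5: 2,768 × $11 = $30,448. Book value $5,400.

$24,750; $39,787; $28,226; $43,021; $30,448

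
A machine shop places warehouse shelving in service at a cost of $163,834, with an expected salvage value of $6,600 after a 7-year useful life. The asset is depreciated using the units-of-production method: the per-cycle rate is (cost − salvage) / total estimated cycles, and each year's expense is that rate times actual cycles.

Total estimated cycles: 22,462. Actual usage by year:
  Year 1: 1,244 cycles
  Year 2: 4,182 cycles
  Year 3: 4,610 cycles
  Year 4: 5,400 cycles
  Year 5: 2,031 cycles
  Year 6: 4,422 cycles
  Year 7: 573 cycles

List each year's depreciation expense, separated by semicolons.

Depreciable base = $163,834 − $6,600 = $157,234.
Rate = $157,234 / 22,462 cycles = $7 per cycle.
Year 1: 1,244 × $7 = $8,708. Book value $155,126.
Year 2: 4,182 × $7 = $29,274. Book value $125,852.
Year 3: 4,610 × $7 = $32,270. Book value $93,582.
Year 4: 5,400 × $7 = $37,800. Book value $55,782.
Year 5: 2,031 × $7 = $14,217. Book value $41,565.
Year 6: 4,422 × $7 = $30,954. Book value $10,611.
Year 7: 573 × $7 = $4,011. Book value $6,600.

$8,708; $29,274; $32,270; $37,800; $14,217; $30,954; $4,011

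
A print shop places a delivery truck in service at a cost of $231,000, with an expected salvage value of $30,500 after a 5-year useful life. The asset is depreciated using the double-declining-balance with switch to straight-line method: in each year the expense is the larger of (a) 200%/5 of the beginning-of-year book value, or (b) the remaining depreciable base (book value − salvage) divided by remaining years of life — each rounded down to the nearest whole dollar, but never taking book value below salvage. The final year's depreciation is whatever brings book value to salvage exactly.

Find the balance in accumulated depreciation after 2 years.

$147,840

Depreciable base = $231,000 − $30,500 = $200,500.
Year 1: DB = ⌊$231,000 × 200%/5⌋ = $92,400; SL = ⌊$200,500/5⌋ = $40,100 → take DB $92,400. Book value $138,600.
Year 2: DB = ⌊$138,600 × 200%/5⌋ = $55,440; SL = ⌊$108,100/4⌋ = $27,025 → take DB $55,440. Book value $83,160.
Accumulated through year 2 = $231,000 − $83,160 = $147,840.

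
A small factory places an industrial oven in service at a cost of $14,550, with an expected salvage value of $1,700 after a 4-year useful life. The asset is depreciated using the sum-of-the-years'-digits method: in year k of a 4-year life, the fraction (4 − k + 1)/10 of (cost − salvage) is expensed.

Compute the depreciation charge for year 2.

$3,855

Depreciable base = $14,550 − $1,700 = $12,850.
Sum of the years' digits = 4+3+2+1 = 10.
Year 1: $12,850 × 4/10 = $5,140. Book value $9,410.
Year 2: $12,850 × 3/10 = $3,855. Book value $5,555.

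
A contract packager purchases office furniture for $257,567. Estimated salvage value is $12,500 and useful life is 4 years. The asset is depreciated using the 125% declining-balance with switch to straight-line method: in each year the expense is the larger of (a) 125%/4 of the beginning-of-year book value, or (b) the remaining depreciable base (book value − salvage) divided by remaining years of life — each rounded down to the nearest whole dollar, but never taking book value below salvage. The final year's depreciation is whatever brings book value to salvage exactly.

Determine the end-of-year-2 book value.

Depreciable base = $257,567 − $12,500 = $245,067.
Year 1: DB = ⌊$257,567 × 125%/4⌋ = $80,489; SL = ⌊$245,067/4⌋ = $61,266 → take DB $80,489. Book value $177,078.
Year 2: DB = ⌊$177,078 × 125%/4⌋ = $55,336; SL = ⌊$164,578/3⌋ = $54,859 → take DB $55,336. Book value $121,742.

$121,742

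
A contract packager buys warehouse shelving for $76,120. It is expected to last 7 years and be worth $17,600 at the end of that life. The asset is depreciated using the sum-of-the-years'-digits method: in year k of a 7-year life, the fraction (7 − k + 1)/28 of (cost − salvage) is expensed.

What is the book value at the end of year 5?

$23,870

Depreciable base = $76,120 − $17,600 = $58,520.
Sum of the years' digits = 7+6+5+4+3+2+1 = 28.
Year 1: $58,520 × 7/28 = $14,630. Book value $61,490.
Year 2: $58,520 × 6/28 = $12,540. Book value $48,950.
Year 3: $58,520 × 5/28 = $10,450. Book value $38,500.
Year 4: $58,520 × 4/28 = $8,360. Book value $30,140.
Year 5: $58,520 × 3/28 = $6,270. Book value $23,870.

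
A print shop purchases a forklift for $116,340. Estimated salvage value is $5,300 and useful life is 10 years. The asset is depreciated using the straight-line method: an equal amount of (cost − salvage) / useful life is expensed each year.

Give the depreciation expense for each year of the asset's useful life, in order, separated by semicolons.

$11,104; $11,104; $11,104; $11,104; $11,104; $11,104; $11,104; $11,104; $11,104; $11,104

Depreciable base = $116,340 − $5,300 = $111,040.
Annual expense = $111,040 / 10 = $11,104.
End of year 1: book value $105,236.
End of year 2: book value $94,132.
End of year 3: book value $83,028.
End of year 4: book value $71,924.
End of year 5: book value $60,820.
End of year 6: book value $49,716.
End of year 7: book value $38,612.
End of year 8: book value $27,508.
End of year 9: book value $16,404.
End of year 10: book value $5,300.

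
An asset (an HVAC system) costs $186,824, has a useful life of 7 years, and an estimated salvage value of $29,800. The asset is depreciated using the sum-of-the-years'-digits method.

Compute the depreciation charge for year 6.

$11,216

Depreciable base = $186,824 − $29,800 = $157,024.
Sum of the years' digits = 7+6+5+4+3+2+1 = 28.
Year 1: $157,024 × 7/28 = $39,256. Book value $147,568.
Year 2: $157,024 × 6/28 = $33,648. Book value $113,920.
Year 3: $157,024 × 5/28 = $28,040. Book value $85,880.
Year 4: $157,024 × 4/28 = $22,432. Book value $63,448.
Year 5: $157,024 × 3/28 = $16,824. Book value $46,624.
Year 6: $157,024 × 2/28 = $11,216. Book value $35,408.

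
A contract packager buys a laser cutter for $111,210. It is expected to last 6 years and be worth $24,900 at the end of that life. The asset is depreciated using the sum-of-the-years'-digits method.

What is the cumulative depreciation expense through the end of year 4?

$73,980

Depreciable base = $111,210 − $24,900 = $86,310.
Sum of the years' digits = 6+5+4+3+2+1 = 21.
Year 1: $86,310 × 6/21 = $24,660. Book value $86,550.
Year 2: $86,310 × 5/21 = $20,550. Book value $66,000.
Year 3: $86,310 × 4/21 = $16,440. Book value $49,560.
Year 4: $86,310 × 3/21 = $12,330. Book value $37,230.
Accumulated through year 4 = $111,210 − $37,230 = $73,980.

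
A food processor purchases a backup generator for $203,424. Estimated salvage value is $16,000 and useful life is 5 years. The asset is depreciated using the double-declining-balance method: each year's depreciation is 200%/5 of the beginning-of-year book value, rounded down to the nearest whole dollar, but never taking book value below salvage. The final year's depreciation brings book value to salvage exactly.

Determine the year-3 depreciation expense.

$29,293

Depreciable base = $203,424 − $16,000 = $187,424.
Year 1: ⌊$203,424 × 200%/5⌋ = $81,369. Book value $122,055.
Year 2: ⌊$122,055 × 200%/5⌋ = $48,822. Book value $73,233.
Year 3: ⌊$73,233 × 200%/5⌋ = $29,293. Book value $43,940.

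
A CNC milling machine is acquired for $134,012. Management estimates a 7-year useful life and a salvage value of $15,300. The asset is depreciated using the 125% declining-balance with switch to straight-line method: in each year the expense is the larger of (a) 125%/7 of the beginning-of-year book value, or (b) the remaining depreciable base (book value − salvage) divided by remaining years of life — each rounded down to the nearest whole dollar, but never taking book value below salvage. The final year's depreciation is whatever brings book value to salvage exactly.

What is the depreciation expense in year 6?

Depreciable base = $134,012 − $15,300 = $118,712.
Year 1: DB = ⌊$134,012 × 125%/7⌋ = $23,930; SL = ⌊$118,712/7⌋ = $16,958 → take DB $23,930. Book value $110,082.
Year 2: DB = ⌊$110,082 × 125%/7⌋ = $19,657; SL = ⌊$94,782/6⌋ = $15,797 → take DB $19,657. Book value $90,425.
Year 3: DB = ⌊$90,425 × 125%/7⌋ = $16,147; SL = ⌊$75,125/5⌋ = $15,025 → take DB $16,147. Book value $74,278.
Year 4: DB = ⌊$74,278 × 125%/7⌋ = $13,263; SL = ⌊$58,978/4⌋ = $14,744 → take SL $14,744. Book value $59,534.
Year 5: DB = ⌊$59,534 × 125%/7⌋ = $10,631; SL = ⌊$44,234/3⌋ = $14,744 → take SL $14,744. Book value $44,790.
Year 6: DB = ⌊$44,790 × 125%/7⌋ = $7,998; SL = ⌊$29,490/2⌋ = $14,745 → take SL $14,745. Book value $30,045.

$14,745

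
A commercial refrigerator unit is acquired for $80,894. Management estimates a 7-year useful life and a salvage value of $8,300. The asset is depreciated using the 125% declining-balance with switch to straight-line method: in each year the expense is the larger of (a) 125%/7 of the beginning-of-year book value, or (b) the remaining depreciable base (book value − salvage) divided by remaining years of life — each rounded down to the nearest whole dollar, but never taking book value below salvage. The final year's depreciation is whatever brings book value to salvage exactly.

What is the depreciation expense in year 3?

Depreciable base = $80,894 − $8,300 = $72,594.
Year 1: DB = ⌊$80,894 × 125%/7⌋ = $14,445; SL = ⌊$72,594/7⌋ = $10,370 → take DB $14,445. Book value $66,449.
Year 2: DB = ⌊$66,449 × 125%/7⌋ = $11,865; SL = ⌊$58,149/6⌋ = $9,691 → take DB $11,865. Book value $54,584.
Year 3: DB = ⌊$54,584 × 125%/7⌋ = $9,747; SL = ⌊$46,284/5⌋ = $9,256 → take DB $9,747. Book value $44,837.

$9,747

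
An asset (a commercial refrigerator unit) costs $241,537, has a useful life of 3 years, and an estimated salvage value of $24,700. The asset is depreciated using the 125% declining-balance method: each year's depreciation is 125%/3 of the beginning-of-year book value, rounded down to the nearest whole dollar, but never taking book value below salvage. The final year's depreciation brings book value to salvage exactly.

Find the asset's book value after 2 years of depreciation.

Depreciable base = $241,537 − $24,700 = $216,837.
Year 1: ⌊$241,537 × 125%/3⌋ = $100,640. Book value $140,897.
Year 2: ⌊$140,897 × 125%/3⌋ = $58,707. Book value $82,190.

$82,190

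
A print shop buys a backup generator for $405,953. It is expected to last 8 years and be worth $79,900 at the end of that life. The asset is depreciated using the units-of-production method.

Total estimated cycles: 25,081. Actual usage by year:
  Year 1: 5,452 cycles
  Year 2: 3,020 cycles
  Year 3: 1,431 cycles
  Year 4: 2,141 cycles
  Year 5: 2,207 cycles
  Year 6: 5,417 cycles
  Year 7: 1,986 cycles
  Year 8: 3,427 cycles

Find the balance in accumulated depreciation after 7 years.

$281,502

Depreciable base = $405,953 − $79,900 = $326,053.
Rate = $326,053 / 25,081 cycles = $13 per cycle.
Year 1: 5,452 × $13 = $70,876. Book value $335,077.
Year 2: 3,020 × $13 = $39,260. Book value $295,817.
Year 3: 1,431 × $13 = $18,603. Book value $277,214.
Year 4: 2,141 × $13 = $27,833. Book value $249,381.
Year 5: 2,207 × $13 = $28,691. Book value $220,690.
Year 6: 5,417 × $13 = $70,421. Book value $150,269.
Year 7: 1,986 × $13 = $25,818. Book value $124,451.
Accumulated through year 7 = $405,953 − $124,451 = $281,502.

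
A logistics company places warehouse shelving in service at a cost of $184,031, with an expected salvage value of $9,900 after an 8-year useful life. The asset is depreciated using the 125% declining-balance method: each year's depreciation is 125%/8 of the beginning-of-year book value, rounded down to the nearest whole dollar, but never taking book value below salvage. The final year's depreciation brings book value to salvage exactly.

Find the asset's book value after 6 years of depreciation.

$66,403

Depreciable base = $184,031 − $9,900 = $174,131.
Year 1: ⌊$184,031 × 125%/8⌋ = $28,754. Book value $155,277.
Year 2: ⌊$155,277 × 125%/8⌋ = $24,262. Book value $131,015.
Year 3: ⌊$131,015 × 125%/8⌋ = $20,471. Book value $110,544.
Year 4: ⌊$110,544 × 125%/8⌋ = $17,272. Book value $93,272.
Year 5: ⌊$93,272 × 125%/8⌋ = $14,573. Book value $78,699.
Year 6: ⌊$78,699 × 125%/8⌋ = $12,296. Book value $66,403.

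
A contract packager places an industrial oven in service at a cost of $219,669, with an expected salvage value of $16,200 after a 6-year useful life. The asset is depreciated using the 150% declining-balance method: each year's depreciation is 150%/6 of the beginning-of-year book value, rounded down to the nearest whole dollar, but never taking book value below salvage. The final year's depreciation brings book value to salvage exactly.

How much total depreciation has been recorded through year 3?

$126,996

Depreciable base = $219,669 − $16,200 = $203,469.
Year 1: ⌊$219,669 × 150%/6⌋ = $54,917. Book value $164,752.
Year 2: ⌊$164,752 × 150%/6⌋ = $41,188. Book value $123,564.
Year 3: ⌊$123,564 × 150%/6⌋ = $30,891. Book value $92,673.
Accumulated through year 3 = $219,669 − $92,673 = $126,996.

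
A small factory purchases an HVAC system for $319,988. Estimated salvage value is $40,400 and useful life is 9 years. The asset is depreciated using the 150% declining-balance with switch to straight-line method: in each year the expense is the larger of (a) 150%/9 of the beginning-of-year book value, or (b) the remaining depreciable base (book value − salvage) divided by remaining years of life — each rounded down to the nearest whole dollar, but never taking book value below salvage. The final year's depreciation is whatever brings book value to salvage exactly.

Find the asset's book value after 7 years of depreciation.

$84,500

Depreciable base = $319,988 − $40,400 = $279,588.
Year 1: DB = ⌊$319,988 × 150%/9⌋ = $53,331; SL = ⌊$279,588/9⌋ = $31,065 → take DB $53,331. Book value $266,657.
Year 2: DB = ⌊$266,657 × 150%/9⌋ = $44,442; SL = ⌊$226,257/8⌋ = $28,282 → take DB $44,442. Book value $222,215.
Year 3: DB = ⌊$222,215 × 150%/9⌋ = $37,035; SL = ⌊$181,815/7⌋ = $25,973 → take DB $37,035. Book value $185,180.
Year 4: DB = ⌊$185,180 × 150%/9⌋ = $30,863; SL = ⌊$144,780/6⌋ = $24,130 → take DB $30,863. Book value $154,317.
Year 5: DB = ⌊$154,317 × 150%/9⌋ = $25,719; SL = ⌊$113,917/5⌋ = $22,783 → take DB $25,719. Book value $128,598.
Year 6: DB = ⌊$128,598 × 150%/9⌋ = $21,433; SL = ⌊$88,198/4⌋ = $22,049 → take SL $22,049. Book value $106,549.
Year 7: DB = ⌊$106,549 × 150%/9⌋ = $17,758; SL = ⌊$66,149/3⌋ = $22,049 → take SL $22,049. Book value $84,500.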